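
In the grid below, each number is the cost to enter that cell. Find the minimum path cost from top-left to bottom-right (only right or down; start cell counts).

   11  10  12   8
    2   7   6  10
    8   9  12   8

Take r0c0 → r1c0 → r1c1 → r1c2 → r1c3 → r2c3 for a total of 11 + 2 + 7 + 6 + 10 + 8 = 44.

44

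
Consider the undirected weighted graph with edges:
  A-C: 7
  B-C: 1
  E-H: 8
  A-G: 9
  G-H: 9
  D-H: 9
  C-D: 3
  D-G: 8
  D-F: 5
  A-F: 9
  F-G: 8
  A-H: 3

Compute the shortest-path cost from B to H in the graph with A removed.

13

Routes from B to H avoiding A:
B - C - D - G - H: 1 + 3 + 8 + 9 = 21
B - C - D - F - G - H: 1 + 3 + 5 + 8 + 9 = 26
B - C - D - H: 1 + 3 + 9 = 13
Best route has total 13.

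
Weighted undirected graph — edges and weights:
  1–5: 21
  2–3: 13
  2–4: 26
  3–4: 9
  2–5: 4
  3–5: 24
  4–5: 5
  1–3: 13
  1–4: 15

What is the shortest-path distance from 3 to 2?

Some routes from 3 to 2:
3→5→2: 24 + 4 = 28
3→2: 13
3→4→5→2: 9 + 5 + 4 = 18
The minimum is 13.

13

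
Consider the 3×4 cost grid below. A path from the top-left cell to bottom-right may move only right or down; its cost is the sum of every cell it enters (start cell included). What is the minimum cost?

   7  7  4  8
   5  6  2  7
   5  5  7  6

Take [0,0]→[0,1]→[0,2]→[1,2]→[1,3]→[2,3] for a total of 7 + 7 + 4 + 2 + 7 + 6 = 33.
(Top row then right column would cost 39.)

33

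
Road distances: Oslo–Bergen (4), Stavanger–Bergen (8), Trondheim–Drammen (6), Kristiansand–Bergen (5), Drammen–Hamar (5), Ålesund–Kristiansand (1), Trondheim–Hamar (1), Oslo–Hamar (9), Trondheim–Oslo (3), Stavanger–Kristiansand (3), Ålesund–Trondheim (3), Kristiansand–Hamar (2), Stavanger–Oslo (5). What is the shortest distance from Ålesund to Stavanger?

Checking several routes:
Ålesund → Kristiansand → Stavanger: 1 + 3 = 4
Ålesund → Trondheim → Hamar → Kristiansand → Stavanger: 3 + 1 + 2 + 3 = 9
Ålesund → Trondheim → Oslo → Stavanger: 3 + 3 + 5 = 11
Shortest: 4.

4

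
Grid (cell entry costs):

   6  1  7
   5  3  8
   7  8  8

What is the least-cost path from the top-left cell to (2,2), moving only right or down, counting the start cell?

Take [0,0] → [0,1] → [1,1] → [1,2] → [2,2] for a total of 6 + 1 + 3 + 8 + 8 = 26.
For comparison, the top-then-right route costs 30.

26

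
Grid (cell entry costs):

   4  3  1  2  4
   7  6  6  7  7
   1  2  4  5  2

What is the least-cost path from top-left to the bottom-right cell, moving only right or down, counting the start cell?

One optimal route is (0,0) (0,1) (0,2) (0,3) (0,4) (1,4) (2,4).
Its cost is 4 + 3 + 1 + 2 + 4 + 7 + 2 = 23.

23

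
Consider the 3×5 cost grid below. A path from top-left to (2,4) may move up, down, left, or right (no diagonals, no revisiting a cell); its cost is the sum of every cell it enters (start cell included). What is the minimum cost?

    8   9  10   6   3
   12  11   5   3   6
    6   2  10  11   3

44

Best path: (0,0) → (0,1) → (0,2) → (1,2) → (1,3) → (1,4) → (2,4)
Cost: 8 + 9 + 10 + 5 + 3 + 6 + 3 = 44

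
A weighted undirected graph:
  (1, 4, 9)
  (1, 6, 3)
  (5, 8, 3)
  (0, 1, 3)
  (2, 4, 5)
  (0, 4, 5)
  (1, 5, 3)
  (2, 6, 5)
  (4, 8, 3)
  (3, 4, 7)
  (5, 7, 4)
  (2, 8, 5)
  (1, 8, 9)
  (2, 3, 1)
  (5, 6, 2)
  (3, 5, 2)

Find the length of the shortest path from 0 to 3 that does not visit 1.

11

Checking several routes:
0 - 4 - 2 - 6 - 5 - 3: 5 + 5 + 5 + 2 + 2 = 19
0 - 4 - 2 - 3: 5 + 5 + 1 = 11
0 - 4 - 3: 5 + 7 = 12
0 - 4 - 8 - 2 - 3: 5 + 3 + 5 + 1 = 14
0 - 4 - 8 - 5 - 3: 5 + 3 + 3 + 2 = 13
Best route has total 11.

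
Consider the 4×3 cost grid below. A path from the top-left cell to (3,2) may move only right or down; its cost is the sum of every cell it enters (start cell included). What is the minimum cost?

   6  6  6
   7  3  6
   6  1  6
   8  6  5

One optimal route is (0,0)→(0,1)→(1,1)→(2,1)→(2,2)→(3,2).
Its cost is 6 + 6 + 3 + 1 + 6 + 5 = 27.
For comparison, the top-then-right route costs 35.

27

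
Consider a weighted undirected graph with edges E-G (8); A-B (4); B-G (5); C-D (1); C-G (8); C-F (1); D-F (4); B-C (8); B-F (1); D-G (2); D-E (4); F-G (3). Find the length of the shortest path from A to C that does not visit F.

12

Comparing a few candidate routes:
A→B→C: 4 + 8 = 12
A→B→G→D→C: 4 + 5 + 2 + 1 = 12
A→B→G→C: 4 + 5 + 8 = 17
Shortest: 12.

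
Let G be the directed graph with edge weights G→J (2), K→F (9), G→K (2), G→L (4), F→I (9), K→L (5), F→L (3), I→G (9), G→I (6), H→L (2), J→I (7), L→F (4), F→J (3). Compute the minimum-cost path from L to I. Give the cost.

13

Routes from L to I:
L→F→J→I: 4 + 3 + 7 = 14
L→F→I: 4 + 9 = 13
The minimum is 13.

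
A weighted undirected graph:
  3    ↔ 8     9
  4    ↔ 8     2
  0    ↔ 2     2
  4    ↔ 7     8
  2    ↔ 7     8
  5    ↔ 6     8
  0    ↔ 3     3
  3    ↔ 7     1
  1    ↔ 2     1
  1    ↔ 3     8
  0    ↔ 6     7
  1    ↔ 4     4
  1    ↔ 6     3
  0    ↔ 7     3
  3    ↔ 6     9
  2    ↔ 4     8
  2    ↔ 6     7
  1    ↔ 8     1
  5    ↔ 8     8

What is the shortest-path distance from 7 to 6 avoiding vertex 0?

Comparing a few candidate routes:
7 → 3 → 8 → 1 → 6: 1 + 9 + 1 + 3 = 14
7 → 2 → 6: 8 + 7 = 15
7 → 3 → 6: 1 + 9 = 10
7 → 2 → 1 → 6: 8 + 1 + 3 = 12
7 → 3 → 1 → 6: 1 + 8 + 3 = 12
7 → 4 → 8 → 1 → 6: 8 + 2 + 1 + 3 = 14
Best route has total 10.

10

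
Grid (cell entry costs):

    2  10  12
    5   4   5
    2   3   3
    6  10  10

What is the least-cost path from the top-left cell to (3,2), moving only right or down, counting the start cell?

25

One optimal route is r0c0 → r1c0 → r2c0 → r2c1 → r2c2 → r3c2.
Its cost is 2 + 5 + 2 + 3 + 3 + 10 = 25.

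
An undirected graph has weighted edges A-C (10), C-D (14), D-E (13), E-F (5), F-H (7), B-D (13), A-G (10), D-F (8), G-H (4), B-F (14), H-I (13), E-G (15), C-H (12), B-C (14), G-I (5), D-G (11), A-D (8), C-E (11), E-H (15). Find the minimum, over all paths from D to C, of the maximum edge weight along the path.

A few of the D→C routes:
D-A-G-H-F-E-C: max(8, 10, 4, 7, 5, 11) = 11
D-F-E-C: max(8, 5, 11) = 11
D-G-A-C: max(11, 10, 10) = 11
D-F-H-G-A-C: max(8, 7, 4, 10, 10) = 10
D-A-C: max(8, 10) = 10
D-G-H-F-E-C: max(11, 4, 7, 5, 11) = 11
Best route has worst link 10.

10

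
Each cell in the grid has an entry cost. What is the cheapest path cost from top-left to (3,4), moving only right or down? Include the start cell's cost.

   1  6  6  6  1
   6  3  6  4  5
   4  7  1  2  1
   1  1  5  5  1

21

Cheapest: [0,0] [0,1] [1,1] [1,2] [2,2] [2,3] [2,4] [3,4]
  1 + 6 + 3 + 6 + 1 + 2 + 1 + 1 = 21
(Top row then right column would cost 27.)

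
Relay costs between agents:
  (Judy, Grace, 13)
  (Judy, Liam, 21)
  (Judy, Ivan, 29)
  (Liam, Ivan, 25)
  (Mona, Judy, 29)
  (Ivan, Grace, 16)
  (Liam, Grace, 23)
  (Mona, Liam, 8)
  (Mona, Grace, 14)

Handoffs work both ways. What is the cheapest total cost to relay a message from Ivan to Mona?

Comparing a few candidate routes:
Ivan→Grace→Mona: 16 + 14 = 30
Ivan→Judy→Grace→Mona: 29 + 13 + 14 = 56
Ivan→Liam→Mona: 25 + 8 = 33
Ivan→Grace→Liam→Mona: 16 + 23 + 8 = 47
Best route has total 30.

30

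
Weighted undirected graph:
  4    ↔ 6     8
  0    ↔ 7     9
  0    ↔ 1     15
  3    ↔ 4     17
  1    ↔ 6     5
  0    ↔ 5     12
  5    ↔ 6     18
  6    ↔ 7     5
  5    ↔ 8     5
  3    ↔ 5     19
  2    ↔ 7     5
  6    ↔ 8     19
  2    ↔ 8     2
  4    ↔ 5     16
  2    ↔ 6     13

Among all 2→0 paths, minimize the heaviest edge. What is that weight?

Comparing a few candidate routes:
2 - 6 - 7 - 0: max(13, 5, 9) = 13
2 - 6 - 4 - 5 - 0: max(13, 8, 16, 12) = 16
2 - 7 - 0: max(5, 9) = 9
2 - 6 - 1 - 0: max(13, 5, 15) = 15
2 - 8 - 5 - 0: max(2, 5, 12) = 12
2 - 7 - 6 - 1 - 0: max(5, 5, 5, 15) = 15
The minimum achievable maximum is 9.

9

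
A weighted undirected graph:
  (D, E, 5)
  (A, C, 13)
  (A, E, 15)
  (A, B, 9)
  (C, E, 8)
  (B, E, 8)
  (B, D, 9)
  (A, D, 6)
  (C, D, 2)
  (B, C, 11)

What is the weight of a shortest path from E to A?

Checking several routes:
E - C - D - A: 8 + 2 + 6 = 16
E - A: 15
E - B - A: 8 + 9 = 17
E - D - A: 5 + 6 = 11
Best route has total 11.

11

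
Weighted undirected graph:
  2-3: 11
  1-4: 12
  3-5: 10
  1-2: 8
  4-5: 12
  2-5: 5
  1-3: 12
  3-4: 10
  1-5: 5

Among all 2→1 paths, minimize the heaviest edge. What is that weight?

Some routes from 2 to 1:
2 → 3 → 4 → 1: max(11, 10, 12) = 12
2 → 1: max(8) = 8
2 → 3 → 5 → 1: max(11, 10, 5) = 11
2 → 3 → 4 → 5 → 1: max(11, 10, 12, 5) = 12
2 → 5 → 1: max(5, 5) = 5
The minimum achievable maximum is 5.

5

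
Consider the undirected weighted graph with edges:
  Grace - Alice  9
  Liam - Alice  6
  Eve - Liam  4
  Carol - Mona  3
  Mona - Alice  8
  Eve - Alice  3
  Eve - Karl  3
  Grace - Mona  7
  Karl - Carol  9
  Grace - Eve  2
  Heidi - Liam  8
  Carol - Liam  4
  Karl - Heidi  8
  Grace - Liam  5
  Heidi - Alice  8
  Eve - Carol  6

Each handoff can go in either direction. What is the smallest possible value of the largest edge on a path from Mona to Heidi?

Checking several routes:
Mona -> Grace -> Liam -> Carol -> Eve -> Alice -> Heidi: max(7, 5, 4, 6, 3, 8) = 8
Mona -> Grace -> Liam -> Eve -> Alice -> Heidi: max(7, 5, 4, 3, 8) = 8
Mona -> Grace -> Liam -> Eve -> Karl -> Heidi: max(7, 5, 4, 3, 8) = 8
Mona -> Grace -> Liam -> Carol -> Eve -> Karl -> Heidi: max(7, 5, 4, 6, 3, 8) = 8
Best route has worst link 8.

8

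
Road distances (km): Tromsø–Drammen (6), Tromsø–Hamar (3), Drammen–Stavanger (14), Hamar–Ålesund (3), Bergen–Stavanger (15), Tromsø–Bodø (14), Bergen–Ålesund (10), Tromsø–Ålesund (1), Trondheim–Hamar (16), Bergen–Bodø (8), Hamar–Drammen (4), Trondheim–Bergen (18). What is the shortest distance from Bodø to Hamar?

Some routes from Bodø to Hamar:
Bodø→Bergen→Ålesund→Tromsø→Drammen→Hamar: 8 + 10 + 1 + 6 + 4 = 29
Bodø→Tromsø→Drammen→Hamar: 14 + 6 + 4 = 24
Bodø→Tromsø→Ålesund→Hamar: 14 + 1 + 3 = 18
Bodø→Bergen→Ålesund→Tromsø→Hamar: 8 + 10 + 1 + 3 = 22
Bodø→Bergen→Ålesund→Hamar: 8 + 10 + 3 = 21
Bodø→Tromsø→Hamar: 14 + 3 = 17
Shortest: 17 km.

17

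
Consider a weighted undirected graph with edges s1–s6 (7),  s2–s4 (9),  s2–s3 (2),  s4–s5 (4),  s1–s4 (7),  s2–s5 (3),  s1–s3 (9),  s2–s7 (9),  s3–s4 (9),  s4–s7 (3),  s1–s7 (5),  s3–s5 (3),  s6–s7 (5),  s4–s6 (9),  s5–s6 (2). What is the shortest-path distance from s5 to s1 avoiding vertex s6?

Some routes from s5 to s1 avoiding s6:
s5 -> s3 -> s1: 3 + 9 = 12
s5 -> s2 -> s3 -> s1: 3 + 2 + 9 = 14
s5 -> s4 -> s1: 4 + 7 = 11
s5 -> s3 -> s4 -> s1: 3 + 9 + 7 = 19
s5 -> s4 -> s7 -> s1: 4 + 3 + 5 = 12
s5 -> s2 -> s7 -> s1: 3 + 9 + 5 = 17
The minimum is 11.

11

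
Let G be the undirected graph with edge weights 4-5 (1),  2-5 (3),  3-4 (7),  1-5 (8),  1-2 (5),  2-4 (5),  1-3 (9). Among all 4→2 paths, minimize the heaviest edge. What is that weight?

Checking several routes:
4 → 5 → 2: max(1, 3) = 3
4 → 5 → 1 → 2: max(1, 8, 5) = 8
4 → 2: max(5) = 5
Smallest bottleneck: 3.

3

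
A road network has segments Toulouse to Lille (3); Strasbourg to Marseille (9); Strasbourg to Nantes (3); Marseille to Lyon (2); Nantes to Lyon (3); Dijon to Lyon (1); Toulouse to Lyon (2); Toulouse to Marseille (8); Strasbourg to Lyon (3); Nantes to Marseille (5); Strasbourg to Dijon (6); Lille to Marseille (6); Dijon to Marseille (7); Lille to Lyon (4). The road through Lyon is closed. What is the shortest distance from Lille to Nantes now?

11

Comparing a few candidate routes:
Lille -> Marseille -> Strasbourg -> Nantes: 6 + 9 + 3 = 18
Lille -> Marseille -> Nantes: 6 + 5 = 11
Lille -> Toulouse -> Marseille -> Nantes: 3 + 8 + 5 = 16
The minimum is 11 mi.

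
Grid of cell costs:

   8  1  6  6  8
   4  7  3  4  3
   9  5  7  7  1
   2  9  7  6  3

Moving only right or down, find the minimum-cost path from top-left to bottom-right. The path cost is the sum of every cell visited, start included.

One optimal route is [0,0] -> [0,1] -> [0,2] -> [1,2] -> [1,3] -> [1,4] -> [2,4] -> [3,4].
Its cost is 8 + 1 + 6 + 3 + 4 + 3 + 1 + 3 = 29.

29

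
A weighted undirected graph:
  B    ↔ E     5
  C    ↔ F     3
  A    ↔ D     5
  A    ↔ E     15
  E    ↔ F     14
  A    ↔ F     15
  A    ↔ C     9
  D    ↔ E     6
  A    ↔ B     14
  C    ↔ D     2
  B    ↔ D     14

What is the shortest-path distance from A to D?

Some routes from A to D:
A → C → D: 9 + 2 = 11
A → F → C → D: 15 + 3 + 2 = 20
A → E → D: 15 + 6 = 21
A → B → E → D: 14 + 5 + 6 = 25
A → D: 5
Shortest: 5.

5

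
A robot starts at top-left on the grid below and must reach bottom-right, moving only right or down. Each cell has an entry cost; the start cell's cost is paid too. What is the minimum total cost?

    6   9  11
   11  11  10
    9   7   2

Best path: r0c0 r0c1 r1c1 r2c1 r2c2
Cost: 6 + 9 + 11 + 7 + 2 = 35
(Top row then right column would cost 38.)

35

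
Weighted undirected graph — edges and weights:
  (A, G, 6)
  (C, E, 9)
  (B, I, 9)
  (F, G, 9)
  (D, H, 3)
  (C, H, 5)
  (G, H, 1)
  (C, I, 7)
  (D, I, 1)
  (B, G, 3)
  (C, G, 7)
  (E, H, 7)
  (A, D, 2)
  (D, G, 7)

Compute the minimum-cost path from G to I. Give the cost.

Comparing a few candidate routes:
G→A→D→I: 6 + 2 + 1 = 9
G→D→I: 7 + 1 = 8
G→C→I: 7 + 7 = 14
G→H→C→I: 1 + 5 + 7 = 13
G→B→I: 3 + 9 = 12
G→H→D→I: 1 + 3 + 1 = 5
Best route has total 5.

5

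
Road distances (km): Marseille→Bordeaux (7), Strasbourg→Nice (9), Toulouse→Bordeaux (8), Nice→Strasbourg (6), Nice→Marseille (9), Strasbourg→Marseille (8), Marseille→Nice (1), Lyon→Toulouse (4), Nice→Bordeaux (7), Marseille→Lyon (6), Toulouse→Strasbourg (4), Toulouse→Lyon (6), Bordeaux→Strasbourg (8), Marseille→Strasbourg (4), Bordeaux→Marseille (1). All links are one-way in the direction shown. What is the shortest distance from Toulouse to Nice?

10

Routes from Toulouse to Nice:
Toulouse -> Bordeaux -> Strasbourg -> Nice: 8 + 8 + 9 = 25
Toulouse -> Strasbourg -> Marseille -> Nice: 4 + 8 + 1 = 13
Toulouse -> Bordeaux -> Strasbourg -> Marseille -> Nice: 8 + 8 + 8 + 1 = 25
Toulouse -> Bordeaux -> Marseille -> Nice: 8 + 1 + 1 = 10
Toulouse -> Bordeaux -> Marseille -> Strasbourg -> Nice: 8 + 1 + 4 + 9 = 22
Toulouse -> Strasbourg -> Nice: 4 + 9 = 13
The minimum is 10 km.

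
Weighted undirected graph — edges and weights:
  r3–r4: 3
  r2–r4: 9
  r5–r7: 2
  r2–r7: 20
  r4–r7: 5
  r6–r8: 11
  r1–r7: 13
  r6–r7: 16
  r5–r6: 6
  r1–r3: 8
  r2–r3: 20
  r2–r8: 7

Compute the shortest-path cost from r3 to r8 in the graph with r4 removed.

Some routes from r3 to r8 avoiding r4:
r3-r1-r7-r6-r8: 8 + 13 + 16 + 11 = 48
r3-r1-r7-r2-r8: 8 + 13 + 20 + 7 = 48
r3-r2-r8: 20 + 7 = 27
r3-r1-r7-r5-r6-r8: 8 + 13 + 2 + 6 + 11 = 40
Best route has total 27.

27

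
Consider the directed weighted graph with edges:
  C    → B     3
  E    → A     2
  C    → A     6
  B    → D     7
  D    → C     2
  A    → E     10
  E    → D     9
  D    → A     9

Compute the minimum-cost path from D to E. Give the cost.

18

Paths from D to E:
D→A→E: 9 + 10 = 19
D→C→A→E: 2 + 6 + 10 = 18
The minimum is 18.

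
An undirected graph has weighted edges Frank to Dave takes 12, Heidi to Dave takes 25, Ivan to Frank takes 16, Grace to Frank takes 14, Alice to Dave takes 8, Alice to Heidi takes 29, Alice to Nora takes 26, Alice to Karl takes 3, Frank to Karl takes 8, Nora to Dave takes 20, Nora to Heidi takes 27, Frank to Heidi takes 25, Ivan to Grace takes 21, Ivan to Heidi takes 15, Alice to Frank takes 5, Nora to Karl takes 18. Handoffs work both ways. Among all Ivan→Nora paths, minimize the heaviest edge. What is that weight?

Comparing a few candidate routes:
Ivan-Frank-Alice-Karl-Nora: max(16, 5, 3, 18) = 18
Ivan-Frank-Dave-Alice-Karl-Nora: max(16, 12, 8, 3, 18) = 18
Ivan-Frank-Karl-Nora: max(16, 8, 18) = 18
Smallest bottleneck: 18.

18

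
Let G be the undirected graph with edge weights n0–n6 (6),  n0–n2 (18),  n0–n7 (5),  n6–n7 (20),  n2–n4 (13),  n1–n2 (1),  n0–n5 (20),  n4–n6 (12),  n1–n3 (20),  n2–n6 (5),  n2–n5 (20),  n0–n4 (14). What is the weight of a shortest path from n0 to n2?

Some routes from n0 to n2:
n0 → n4 → n6 → n2: 14 + 12 + 5 = 31
n0 → n2: 18
n0 → n7 → n6 → n2: 5 + 20 + 5 = 30
n0 → n4 → n2: 14 + 13 = 27
n0 → n6 → n4 → n2: 6 + 12 + 13 = 31
n0 → n6 → n2: 6 + 5 = 11
The minimum is 11.

11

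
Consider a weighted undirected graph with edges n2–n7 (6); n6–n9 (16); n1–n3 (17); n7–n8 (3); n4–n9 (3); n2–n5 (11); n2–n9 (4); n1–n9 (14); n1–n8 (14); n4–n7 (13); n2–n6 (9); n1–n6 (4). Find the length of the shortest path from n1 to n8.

14

Checking several routes:
n1 → n8: 14
n1 → n6 → n2 → n7 → n8: 4 + 9 + 6 + 3 = 22
n1 → n9 → n2 → n7 → n8: 14 + 4 + 6 + 3 = 27
Shortest: 14.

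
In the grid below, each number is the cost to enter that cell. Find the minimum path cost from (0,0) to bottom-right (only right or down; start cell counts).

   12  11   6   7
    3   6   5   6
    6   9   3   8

37

Path [0,0]→[1,0]→[1,1]→[1,2]→[2,2]→[2,3]: 12 + 3 + 6 + 5 + 3 + 8 = 37.
(Top row then right column would cost 50.)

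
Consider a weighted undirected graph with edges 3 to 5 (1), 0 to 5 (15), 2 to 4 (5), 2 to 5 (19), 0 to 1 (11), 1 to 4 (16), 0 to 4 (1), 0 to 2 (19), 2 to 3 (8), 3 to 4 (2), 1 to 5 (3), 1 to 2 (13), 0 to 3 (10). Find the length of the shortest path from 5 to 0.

Checking several routes:
5-3-4-0: 1 + 2 + 1 = 4
5-3-2-4-0: 1 + 8 + 5 + 1 = 15
5-1-0: 3 + 11 = 14
5-1-4-0: 3 + 16 + 1 = 20
5-0: 15
5-3-0: 1 + 10 = 11
Shortest: 4.

4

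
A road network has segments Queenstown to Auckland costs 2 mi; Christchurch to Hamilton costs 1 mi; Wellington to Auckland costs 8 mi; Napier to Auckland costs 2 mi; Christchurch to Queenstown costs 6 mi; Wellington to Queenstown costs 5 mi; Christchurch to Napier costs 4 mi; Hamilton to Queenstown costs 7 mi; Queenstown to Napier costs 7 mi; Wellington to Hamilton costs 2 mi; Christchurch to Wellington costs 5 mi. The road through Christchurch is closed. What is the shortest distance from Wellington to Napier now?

Candidate routes:
Wellington→Queenstown→Auckland→Napier: 5 + 2 + 2 = 9
Wellington→Hamilton→Queenstown→Napier: 2 + 7 + 7 = 16
Wellington→Queenstown→Napier: 5 + 7 = 12
Wellington→Auckland→Napier: 8 + 2 = 10
Wellington→Auckland→Queenstown→Napier: 8 + 2 + 7 = 17
Wellington→Hamilton→Queenstown→Auckland→Napier: 2 + 7 + 2 + 2 = 13
The minimum is 9 mi.

9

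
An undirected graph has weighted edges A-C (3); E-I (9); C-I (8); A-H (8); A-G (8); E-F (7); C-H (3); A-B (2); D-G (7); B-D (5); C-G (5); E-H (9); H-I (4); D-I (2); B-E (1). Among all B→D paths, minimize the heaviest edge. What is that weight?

Some routes from B to D:
B - A - C - H - I - D: max(2, 3, 3, 4, 2) = 4
B - A - C - G - D: max(2, 3, 5, 7) = 7
B - A - G - C - H - I - D: max(2, 8, 5, 3, 4, 2) = 8
B - A - G - D: max(2, 8, 7) = 8
B - D: max(5) = 5
The minimum achievable maximum is 4.

4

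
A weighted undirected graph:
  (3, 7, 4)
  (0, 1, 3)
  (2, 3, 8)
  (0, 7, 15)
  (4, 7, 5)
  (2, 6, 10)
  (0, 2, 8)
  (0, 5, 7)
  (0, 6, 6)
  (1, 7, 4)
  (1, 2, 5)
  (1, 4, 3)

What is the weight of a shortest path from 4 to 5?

Comparing a few candidate routes:
4-7-1-0-5: 5 + 4 + 3 + 7 = 19
4-1-2-0-5: 3 + 5 + 8 + 7 = 23
4-1-0-5: 3 + 3 + 7 = 13
4-1-7-0-5: 3 + 4 + 15 + 7 = 29
4-7-0-5: 5 + 15 + 7 = 27
The minimum is 13.

13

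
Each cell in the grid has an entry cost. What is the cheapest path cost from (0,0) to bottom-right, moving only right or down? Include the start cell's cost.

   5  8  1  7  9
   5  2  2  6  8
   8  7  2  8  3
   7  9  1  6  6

29

Best path: (0,0) -> (1,0) -> (1,1) -> (1,2) -> (2,2) -> (3,2) -> (3,3) -> (3,4)
Cost: 5 + 5 + 2 + 2 + 2 + 1 + 6 + 6 = 29
For comparison, the top-then-right route costs 47.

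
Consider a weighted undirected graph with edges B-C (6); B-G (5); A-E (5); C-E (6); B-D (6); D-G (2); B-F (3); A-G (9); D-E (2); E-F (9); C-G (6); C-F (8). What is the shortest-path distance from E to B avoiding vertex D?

Comparing a few candidate routes:
E→C→F→B: 6 + 8 + 3 = 17
E→C→B: 6 + 6 = 12
E→C→G→B: 6 + 6 + 5 = 17
E→F→C→B: 9 + 8 + 6 = 23
E→A→G→B: 5 + 9 + 5 = 19
E→F→B: 9 + 3 = 12
The minimum is 12.

12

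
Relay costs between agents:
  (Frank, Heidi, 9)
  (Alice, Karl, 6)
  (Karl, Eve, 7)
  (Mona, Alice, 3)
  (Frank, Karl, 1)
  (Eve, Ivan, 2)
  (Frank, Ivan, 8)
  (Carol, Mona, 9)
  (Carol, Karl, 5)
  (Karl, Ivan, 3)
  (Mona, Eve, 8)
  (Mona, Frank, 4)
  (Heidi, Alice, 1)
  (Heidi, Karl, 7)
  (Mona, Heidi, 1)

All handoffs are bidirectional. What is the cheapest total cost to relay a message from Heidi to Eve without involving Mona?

12

Comparing a few candidate routes:
Heidi → Alice → Karl → Eve: 1 + 6 + 7 = 14
Heidi → Karl → Ivan → Eve: 7 + 3 + 2 = 12
Heidi → Alice → Karl → Ivan → Eve: 1 + 6 + 3 + 2 = 12
The minimum is 12.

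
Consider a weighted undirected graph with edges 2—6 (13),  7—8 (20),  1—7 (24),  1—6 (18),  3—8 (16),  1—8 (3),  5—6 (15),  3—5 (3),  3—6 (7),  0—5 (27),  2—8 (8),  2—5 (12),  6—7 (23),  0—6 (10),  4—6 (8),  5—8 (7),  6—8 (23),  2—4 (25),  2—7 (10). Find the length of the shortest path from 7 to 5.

Checking several routes:
7→8→5: 20 + 7 = 27
7→2→6→3→5: 10 + 13 + 7 + 3 = 33
7→2→5: 10 + 12 = 22
7→6→3→5: 23 + 7 + 3 = 33
7→2→8→5: 10 + 8 + 7 = 25
7→1→8→5: 24 + 3 + 7 = 34
Shortest: 22.

22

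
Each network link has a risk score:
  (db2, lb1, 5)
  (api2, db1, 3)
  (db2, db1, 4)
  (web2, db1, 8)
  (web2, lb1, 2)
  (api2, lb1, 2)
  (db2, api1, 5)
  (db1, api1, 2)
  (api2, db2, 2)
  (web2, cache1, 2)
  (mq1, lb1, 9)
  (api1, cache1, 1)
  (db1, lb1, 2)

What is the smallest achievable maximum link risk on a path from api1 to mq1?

9

Some routes from api1 to mq1:
api1 -> db1 -> db2 -> api2 -> lb1 -> mq1: max(2, 4, 2, 2, 9) = 9
api1 -> db1 -> web2 -> lb1 -> mq1: max(2, 8, 2, 9) = 9
api1 -> db1 -> api2 -> db2 -> lb1 -> mq1: max(2, 3, 2, 5, 9) = 9
api1 -> db1 -> api2 -> lb1 -> mq1: max(2, 3, 2, 9) = 9
The minimum achievable maximum is 9.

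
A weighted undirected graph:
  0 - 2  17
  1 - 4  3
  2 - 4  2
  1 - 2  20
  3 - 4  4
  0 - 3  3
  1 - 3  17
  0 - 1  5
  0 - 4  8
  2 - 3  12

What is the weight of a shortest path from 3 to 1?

Comparing a few candidate routes:
3-0-1: 3 + 5 = 8
3-4-1: 4 + 3 = 7
3-0-4-1: 3 + 8 + 3 = 14
The minimum is 7.

7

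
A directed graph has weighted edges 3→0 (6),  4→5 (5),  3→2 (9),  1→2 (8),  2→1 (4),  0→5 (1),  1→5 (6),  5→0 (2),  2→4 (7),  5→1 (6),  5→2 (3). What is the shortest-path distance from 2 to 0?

Routes from 2 to 0:
2→4→5→0: 7 + 5 + 2 = 14
2→1→5→0: 4 + 6 + 2 = 12
Shortest: 12.

12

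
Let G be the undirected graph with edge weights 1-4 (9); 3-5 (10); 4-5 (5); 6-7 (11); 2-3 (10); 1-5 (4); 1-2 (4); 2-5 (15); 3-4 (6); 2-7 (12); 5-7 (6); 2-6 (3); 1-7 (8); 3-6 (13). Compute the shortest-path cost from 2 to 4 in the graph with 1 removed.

Comparing a few candidate routes:
2-3-4: 10 + 6 = 16
2-5-4: 15 + 5 = 20
2-6-3-4: 3 + 13 + 6 = 22
Best route has total 16.

16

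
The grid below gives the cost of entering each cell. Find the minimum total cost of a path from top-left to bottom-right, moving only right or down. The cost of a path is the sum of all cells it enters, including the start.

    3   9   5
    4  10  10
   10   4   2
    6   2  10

33

Path (0,0) → (1,0) → (1,1) → (2,1) → (2,2) → (3,2): 3 + 4 + 10 + 4 + 2 + 10 = 33.
For comparison, the top-then-right route costs 39.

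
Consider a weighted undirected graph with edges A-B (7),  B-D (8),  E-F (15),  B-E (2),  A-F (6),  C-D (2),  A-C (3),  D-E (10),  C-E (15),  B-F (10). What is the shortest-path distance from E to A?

9

Some routes from E to A:
E -> B -> A: 2 + 7 = 9
E -> D -> C -> A: 10 + 2 + 3 = 15
E -> B -> D -> C -> A: 2 + 8 + 2 + 3 = 15
Best route has total 9.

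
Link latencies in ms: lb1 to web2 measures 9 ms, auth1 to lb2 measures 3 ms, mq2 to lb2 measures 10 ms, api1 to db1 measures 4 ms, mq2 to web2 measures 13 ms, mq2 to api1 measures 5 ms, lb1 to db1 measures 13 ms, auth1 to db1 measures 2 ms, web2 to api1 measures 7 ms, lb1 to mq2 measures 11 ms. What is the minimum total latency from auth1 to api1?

6

Comparing a few candidate routes:
auth1 -> db1 -> api1: 2 + 4 = 6
auth1 -> lb2 -> mq2 -> api1: 3 + 10 + 5 = 18
auth1 -> db1 -> lb1 -> web2 -> api1: 2 + 13 + 9 + 7 = 31
auth1 -> db1 -> lb1 -> mq2 -> api1: 2 + 13 + 11 + 5 = 31
Shortest: 6 ms.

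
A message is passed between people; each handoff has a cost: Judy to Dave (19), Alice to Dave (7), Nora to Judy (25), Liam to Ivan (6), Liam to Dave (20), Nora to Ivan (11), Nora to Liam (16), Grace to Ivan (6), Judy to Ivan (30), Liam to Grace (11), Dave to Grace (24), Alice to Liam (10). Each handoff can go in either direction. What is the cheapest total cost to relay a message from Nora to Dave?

Some routes from Nora to Dave:
Nora - Liam - Dave: 16 + 20 = 36
Nora - Liam - Alice - Dave: 16 + 10 + 7 = 33
Nora - Judy - Dave: 25 + 19 = 44
Nora - Ivan - Liam - Dave: 11 + 6 + 20 = 37
Nora - Ivan - Liam - Alice - Dave: 11 + 6 + 10 + 7 = 34
Nora - Ivan - Grace - Dave: 11 + 6 + 24 = 41
The minimum is 33.

33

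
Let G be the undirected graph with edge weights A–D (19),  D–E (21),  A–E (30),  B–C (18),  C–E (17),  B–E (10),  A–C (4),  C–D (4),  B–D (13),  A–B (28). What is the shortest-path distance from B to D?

Some routes from B to D:
B→E→C→D: 10 + 17 + 4 = 31
B→A→C→D: 28 + 4 + 4 = 36
B→D: 13
B→E→D: 10 + 21 = 31
B→C→D: 18 + 4 = 22
Shortest: 13.

13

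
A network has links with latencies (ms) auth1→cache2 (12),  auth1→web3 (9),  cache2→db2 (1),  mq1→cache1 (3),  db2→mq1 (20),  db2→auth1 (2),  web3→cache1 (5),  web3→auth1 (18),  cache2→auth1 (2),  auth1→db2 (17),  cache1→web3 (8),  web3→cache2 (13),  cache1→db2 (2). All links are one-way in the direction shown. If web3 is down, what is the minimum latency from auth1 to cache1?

36

Candidate routes:
auth1-cache2-db2-mq1-cache1: 12 + 1 + 20 + 3 = 36
auth1-db2-mq1-cache1: 17 + 20 + 3 = 40
The minimum is 36 ms.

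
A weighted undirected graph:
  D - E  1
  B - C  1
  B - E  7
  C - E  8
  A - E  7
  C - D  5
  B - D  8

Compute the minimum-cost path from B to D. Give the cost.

Comparing a few candidate routes:
B -> C -> E -> D: 1 + 8 + 1 = 10
B -> D: 8
B -> C -> D: 1 + 5 = 6
B -> E -> D: 7 + 1 = 8
Best route has total 6.

6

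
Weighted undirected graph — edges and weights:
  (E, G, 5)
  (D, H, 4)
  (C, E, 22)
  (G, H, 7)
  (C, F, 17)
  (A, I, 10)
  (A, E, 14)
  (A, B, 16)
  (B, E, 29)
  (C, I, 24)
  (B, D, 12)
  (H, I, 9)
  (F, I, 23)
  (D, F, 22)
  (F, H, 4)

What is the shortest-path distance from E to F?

16

Checking several routes:
E -> G -> H -> D -> F: 5 + 7 + 4 + 22 = 38
E -> A -> I -> H -> F: 14 + 10 + 9 + 4 = 37
E -> C -> F: 22 + 17 = 39
E -> G -> H -> I -> F: 5 + 7 + 9 + 23 = 44
E -> G -> H -> F: 5 + 7 + 4 = 16
Best route has total 16.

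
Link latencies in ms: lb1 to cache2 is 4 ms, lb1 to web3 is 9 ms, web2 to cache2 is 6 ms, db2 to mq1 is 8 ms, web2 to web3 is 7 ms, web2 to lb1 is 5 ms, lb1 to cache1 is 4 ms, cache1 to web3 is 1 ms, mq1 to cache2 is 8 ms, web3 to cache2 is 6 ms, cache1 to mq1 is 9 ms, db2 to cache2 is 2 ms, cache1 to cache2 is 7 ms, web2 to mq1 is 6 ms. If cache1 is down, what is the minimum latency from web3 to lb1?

Comparing a few candidate routes:
web3 -> lb1: 9
web3 -> cache2 -> lb1: 6 + 4 = 10
web3 -> cache2 -> web2 -> lb1: 6 + 6 + 5 = 17
web3 -> web2 -> lb1: 7 + 5 = 12
web3 -> web2 -> cache2 -> lb1: 7 + 6 + 4 = 17
Best route has total 9 ms.

9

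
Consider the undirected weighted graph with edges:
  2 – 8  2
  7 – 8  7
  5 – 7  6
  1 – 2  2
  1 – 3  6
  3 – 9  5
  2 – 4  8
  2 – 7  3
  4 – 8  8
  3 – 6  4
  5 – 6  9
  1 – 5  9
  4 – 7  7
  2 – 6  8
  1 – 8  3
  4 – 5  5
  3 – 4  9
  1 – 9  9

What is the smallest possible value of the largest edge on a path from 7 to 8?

Some routes from 7 to 8:
7 → 2 → 1 → 8: max(3, 2, 3) = 3
7 → 8: max(7) = 7
7 → 2 → 8: max(3, 2) = 3
Smallest bottleneck: 3.

3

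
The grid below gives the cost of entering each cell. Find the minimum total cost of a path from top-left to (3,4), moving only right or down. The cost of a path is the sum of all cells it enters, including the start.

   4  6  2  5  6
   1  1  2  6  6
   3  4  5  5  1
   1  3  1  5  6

24

One optimal route is [0,0] -> [1,0] -> [2,0] -> [3,0] -> [3,1] -> [3,2] -> [3,3] -> [3,4].
Its cost is 4 + 1 + 3 + 1 + 3 + 1 + 5 + 6 = 24.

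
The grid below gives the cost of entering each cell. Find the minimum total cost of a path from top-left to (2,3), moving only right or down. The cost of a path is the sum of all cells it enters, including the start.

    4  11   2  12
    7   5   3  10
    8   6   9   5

33

Take [0,0] -> [1,0] -> [1,1] -> [1,2] -> [2,2] -> [2,3] for a total of 4 + 7 + 5 + 3 + 9 + 5 = 33.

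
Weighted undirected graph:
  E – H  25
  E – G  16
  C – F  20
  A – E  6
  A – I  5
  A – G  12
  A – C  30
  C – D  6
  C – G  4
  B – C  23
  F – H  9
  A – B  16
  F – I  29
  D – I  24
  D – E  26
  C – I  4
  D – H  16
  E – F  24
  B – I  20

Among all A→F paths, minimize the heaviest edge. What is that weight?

16

Checking several routes:
A→G→C→D→H→F: max(12, 4, 6, 16, 9) = 16
A→B→I→C→D→H→F: max(16, 20, 4, 6, 16, 9) = 20
A→I→C→D→H→F: max(5, 4, 6, 16, 9) = 16
A→E→G→C→F: max(6, 16, 4, 20) = 20
A→E→G→C→D→H→F: max(6, 16, 4, 6, 16, 9) = 16
A→B→I→C→F: max(16, 20, 4, 20) = 20
Smallest bottleneck: 16.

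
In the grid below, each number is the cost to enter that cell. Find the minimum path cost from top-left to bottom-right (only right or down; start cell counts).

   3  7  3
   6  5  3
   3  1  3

Path (0,0) -> (1,0) -> (2,0) -> (2,1) -> (2,2): 3 + 6 + 3 + 1 + 3 = 16.

16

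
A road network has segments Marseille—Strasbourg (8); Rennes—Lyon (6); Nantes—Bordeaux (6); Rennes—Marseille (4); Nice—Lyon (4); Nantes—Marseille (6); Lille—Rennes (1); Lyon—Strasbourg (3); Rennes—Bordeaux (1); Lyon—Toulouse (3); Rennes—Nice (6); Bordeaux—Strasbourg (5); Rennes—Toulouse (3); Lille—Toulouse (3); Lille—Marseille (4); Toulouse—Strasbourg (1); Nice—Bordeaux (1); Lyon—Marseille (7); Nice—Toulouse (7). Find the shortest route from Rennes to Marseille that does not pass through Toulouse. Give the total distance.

4

Some routes from Rennes to Marseille avoiding Toulouse:
Rennes -> Bordeaux -> Strasbourg -> Marseille: 1 + 5 + 8 = 14
Rennes -> Marseille: 4
Rennes -> Lyon -> Marseille: 6 + 7 = 13
Rennes -> Bordeaux -> Nantes -> Marseille: 1 + 6 + 6 = 13
Rennes -> Lille -> Marseille: 1 + 4 = 5
Rennes -> Bordeaux -> Nice -> Lyon -> Marseille: 1 + 1 + 4 + 7 = 13
The minimum is 4.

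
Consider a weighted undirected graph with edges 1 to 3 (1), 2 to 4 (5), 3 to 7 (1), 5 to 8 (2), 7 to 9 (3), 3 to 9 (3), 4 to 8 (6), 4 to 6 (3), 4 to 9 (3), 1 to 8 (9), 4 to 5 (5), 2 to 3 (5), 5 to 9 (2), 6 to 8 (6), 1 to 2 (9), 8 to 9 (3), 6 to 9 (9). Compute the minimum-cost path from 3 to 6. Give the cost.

9

Some routes from 3 to 6:
3 - 7 - 9 - 4 - 6: 1 + 3 + 3 + 3 = 10
3 - 9 - 8 - 6: 3 + 3 + 6 = 12
3 - 9 - 4 - 6: 3 + 3 + 3 = 9
Shortest: 9.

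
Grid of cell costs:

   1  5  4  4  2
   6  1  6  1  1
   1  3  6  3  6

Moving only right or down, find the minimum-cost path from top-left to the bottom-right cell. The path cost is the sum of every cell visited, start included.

21

Cheapest: (0,0) (0,1) (1,1) (1,2) (1,3) (1,4) (2,4)
  1 + 5 + 1 + 6 + 1 + 1 + 6 = 21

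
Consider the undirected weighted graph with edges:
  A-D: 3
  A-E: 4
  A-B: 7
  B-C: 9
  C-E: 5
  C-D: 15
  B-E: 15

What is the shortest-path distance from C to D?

Candidate routes:
C-E-B-A-D: 5 + 15 + 7 + 3 = 30
C-D: 15
C-B-A-D: 9 + 7 + 3 = 19
C-B-E-A-D: 9 + 15 + 4 + 3 = 31
C-E-A-D: 5 + 4 + 3 = 12
Shortest: 12.

12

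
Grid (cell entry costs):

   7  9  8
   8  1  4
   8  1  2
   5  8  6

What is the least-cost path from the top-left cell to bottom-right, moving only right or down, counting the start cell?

Take r0c0 r1c0 r1c1 r2c1 r2c2 r3c2 for a total of 7 + 8 + 1 + 1 + 2 + 6 = 25.
(Top row then right column would cost 36.)

25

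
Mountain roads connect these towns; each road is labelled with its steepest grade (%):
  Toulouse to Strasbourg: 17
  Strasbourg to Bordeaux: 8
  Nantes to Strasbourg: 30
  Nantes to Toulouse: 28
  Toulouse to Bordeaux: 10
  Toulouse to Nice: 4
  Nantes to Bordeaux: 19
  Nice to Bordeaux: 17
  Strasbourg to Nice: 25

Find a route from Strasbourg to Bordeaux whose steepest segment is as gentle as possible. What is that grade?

8

Comparing a few candidate routes:
Strasbourg -> Bordeaux: max(8) = 8
Strasbourg -> Nice -> Toulouse -> Bordeaux: max(25, 4, 10) = 25
Strasbourg -> Toulouse -> Bordeaux: max(17, 10) = 17
Strasbourg -> Toulouse -> Nice -> Bordeaux: max(17, 4, 17) = 17
Smallest bottleneck: 8%.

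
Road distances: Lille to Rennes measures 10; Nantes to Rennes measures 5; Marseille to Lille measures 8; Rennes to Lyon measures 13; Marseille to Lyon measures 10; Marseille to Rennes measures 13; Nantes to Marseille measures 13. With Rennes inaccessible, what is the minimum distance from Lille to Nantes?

21

Paths from Lille to Nantes avoiding Rennes:
Lille→Marseille→Nantes: 8 + 13 = 21
Best route has total 21.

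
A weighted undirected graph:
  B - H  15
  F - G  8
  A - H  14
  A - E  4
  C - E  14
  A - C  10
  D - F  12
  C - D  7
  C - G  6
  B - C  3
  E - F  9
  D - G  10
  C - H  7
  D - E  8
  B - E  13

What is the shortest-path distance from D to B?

10

Some routes from D to B:
D→F→G→C→B: 12 + 8 + 6 + 3 = 29
D→G→C→B: 10 + 6 + 3 = 19
D→C→B: 7 + 3 = 10
D→E→A→C→B: 8 + 4 + 10 + 3 = 25
D→E→C→B: 8 + 14 + 3 = 25
D→E→B: 8 + 13 = 21
Shortest: 10.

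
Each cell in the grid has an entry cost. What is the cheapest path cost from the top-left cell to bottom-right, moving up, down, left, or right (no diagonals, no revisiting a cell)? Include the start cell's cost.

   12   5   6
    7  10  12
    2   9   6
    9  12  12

One optimal route is (0,0)→(1,0)→(2,0)→(2,1)→(2,2)→(3,2).
Its cost is 12 + 7 + 2 + 9 + 6 + 12 = 48.

48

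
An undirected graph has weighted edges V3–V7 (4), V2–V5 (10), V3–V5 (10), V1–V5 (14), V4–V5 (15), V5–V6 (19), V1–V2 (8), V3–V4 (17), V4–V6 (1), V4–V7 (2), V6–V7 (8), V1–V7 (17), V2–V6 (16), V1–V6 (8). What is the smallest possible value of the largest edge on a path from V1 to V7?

A few of the V1→V7 routes:
V1 → V6 → V7: max(8, 8) = 8
V1 → V6 → V4 → V5 → V3 → V7: max(8, 1, 15, 10, 4) = 15
V1 → V6 → V4 → V7: max(8, 1, 2) = 8
V1 → V5 → V3 → V7: max(14, 10, 4) = 14
V1 → V2 → V5 → V4 → V7: max(8, 10, 15, 2) = 15
V1 → V2 → V5 → V3 → V7: max(8, 10, 10, 4) = 10
The minimum achievable maximum is 8.

8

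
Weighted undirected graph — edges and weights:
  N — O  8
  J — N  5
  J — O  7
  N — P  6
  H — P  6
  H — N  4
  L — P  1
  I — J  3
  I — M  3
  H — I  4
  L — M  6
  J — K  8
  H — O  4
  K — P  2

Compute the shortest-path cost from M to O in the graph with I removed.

17

Some routes from M to O avoiding I:
M-L-P-H-O: 6 + 1 + 6 + 4 = 17
M-L-P-N-H-O: 6 + 1 + 6 + 4 + 4 = 21
M-L-P-N-O: 6 + 1 + 6 + 8 = 21
M-L-P-N-J-O: 6 + 1 + 6 + 5 + 7 = 25
M-L-P-K-J-O: 6 + 1 + 2 + 8 + 7 = 24
The minimum is 17.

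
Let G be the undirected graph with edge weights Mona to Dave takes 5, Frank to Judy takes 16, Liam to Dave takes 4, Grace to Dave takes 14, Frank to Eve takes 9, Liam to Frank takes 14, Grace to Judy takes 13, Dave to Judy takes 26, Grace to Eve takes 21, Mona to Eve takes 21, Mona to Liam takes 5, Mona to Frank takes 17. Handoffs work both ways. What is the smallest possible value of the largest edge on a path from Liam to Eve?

14

Comparing a few candidate routes:
Liam - Frank - Eve: max(14, 9) = 14
Liam - Mona - Frank - Eve: max(5, 17, 9) = 17
Liam - Dave - Grace - Judy - Frank - Eve: max(4, 14, 13, 16, 9) = 16
Liam - Dave - Mona - Frank - Eve: max(4, 5, 17, 9) = 17
Liam - Mona - Dave - Grace - Judy - Frank - Eve: max(5, 5, 14, 13, 16, 9) = 16
Smallest bottleneck: 14.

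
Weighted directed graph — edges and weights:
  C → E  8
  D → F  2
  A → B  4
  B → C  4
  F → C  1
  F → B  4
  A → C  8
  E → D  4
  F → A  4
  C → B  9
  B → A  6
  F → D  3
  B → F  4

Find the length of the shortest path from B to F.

4

Routes from B to F:
B - A - C - E - D - F: 6 + 8 + 8 + 4 + 2 = 28
B - C - E - D - F: 4 + 8 + 4 + 2 = 18
B - F: 4
Shortest: 4.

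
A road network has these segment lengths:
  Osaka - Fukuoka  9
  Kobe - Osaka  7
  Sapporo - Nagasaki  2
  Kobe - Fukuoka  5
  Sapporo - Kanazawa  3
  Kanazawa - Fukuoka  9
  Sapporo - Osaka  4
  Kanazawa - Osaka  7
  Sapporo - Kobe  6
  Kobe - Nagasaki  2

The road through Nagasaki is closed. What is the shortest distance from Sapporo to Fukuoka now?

A few of the Sapporo→Fukuoka routes:
Sapporo-Kanazawa-Fukuoka: 3 + 9 = 12
Sapporo-Osaka-Fukuoka: 4 + 9 = 13
Sapporo-Kobe-Fukuoka: 6 + 5 = 11
Shortest: 11.

11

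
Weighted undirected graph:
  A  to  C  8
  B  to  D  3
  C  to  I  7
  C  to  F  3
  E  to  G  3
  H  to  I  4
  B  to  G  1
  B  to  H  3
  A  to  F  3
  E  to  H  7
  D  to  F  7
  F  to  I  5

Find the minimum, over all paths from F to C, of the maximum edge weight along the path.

Checking several routes:
F-C: max(3) = 3
F-I-C: max(5, 7) = 7
F-D-B-H-I-C: max(7, 3, 3, 4, 7) = 7
F-D-B-G-E-H-I-C: max(7, 3, 1, 3, 7, 4, 7) = 7
Best route has worst link 3.

3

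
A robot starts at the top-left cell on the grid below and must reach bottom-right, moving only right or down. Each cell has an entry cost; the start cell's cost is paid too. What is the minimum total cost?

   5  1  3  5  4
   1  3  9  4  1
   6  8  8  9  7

26

Best path: r0c0 → r0c1 → r0c2 → r0c3 → r0c4 → r1c4 → r2c4
Cost: 5 + 1 + 3 + 5 + 4 + 1 + 7 = 26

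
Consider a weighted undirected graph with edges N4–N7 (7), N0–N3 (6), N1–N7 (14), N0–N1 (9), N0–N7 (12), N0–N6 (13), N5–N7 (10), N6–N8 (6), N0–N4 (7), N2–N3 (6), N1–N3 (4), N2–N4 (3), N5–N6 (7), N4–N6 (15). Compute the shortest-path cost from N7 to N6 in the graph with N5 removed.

A few of the N7→N6 routes:
N7-N0-N4-N6: 12 + 7 + 15 = 34
N7-N4-N2-N3-N0-N6: 7 + 3 + 6 + 6 + 13 = 35
N7-N0-N6: 12 + 13 = 25
N7-N1-N0-N6: 14 + 9 + 13 = 36
N7-N4-N0-N6: 7 + 7 + 13 = 27
N7-N4-N6: 7 + 15 = 22
Shortest: 22.

22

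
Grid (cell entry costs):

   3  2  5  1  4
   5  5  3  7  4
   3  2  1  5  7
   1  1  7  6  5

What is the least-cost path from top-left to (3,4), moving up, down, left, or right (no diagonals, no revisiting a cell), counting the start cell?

29

Take [0,0]→[0,1]→[1,1]→[2,1]→[2,2]→[2,3]→[3,3]→[3,4] for a total of 3 + 2 + 5 + 2 + 1 + 5 + 6 + 5 = 29.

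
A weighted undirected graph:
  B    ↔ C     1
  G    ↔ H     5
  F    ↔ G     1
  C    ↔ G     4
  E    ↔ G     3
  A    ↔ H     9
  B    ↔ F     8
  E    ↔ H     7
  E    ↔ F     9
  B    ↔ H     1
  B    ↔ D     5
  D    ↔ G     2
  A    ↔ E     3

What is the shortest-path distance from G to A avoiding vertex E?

14

Paths from G to A avoiding E:
G-D-B-H-A: 2 + 5 + 1 + 9 = 17
G-C-B-H-A: 4 + 1 + 1 + 9 = 15
G-F-B-H-A: 1 + 8 + 1 + 9 = 19
G-H-A: 5 + 9 = 14
The minimum is 14.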